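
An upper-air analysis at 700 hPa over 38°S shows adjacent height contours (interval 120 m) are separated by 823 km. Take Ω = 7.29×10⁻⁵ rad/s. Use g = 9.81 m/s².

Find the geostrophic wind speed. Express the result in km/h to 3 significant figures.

Coriolis parameter at 38°S:
f = 2Ω sin φ = 2 × 7.29×10⁻⁵ × sin 38° = 8.98×10⁻⁵ s⁻¹
Height gradient: |∂Z/∂n| = 120 m / 823000 m = 1.46×10⁻⁴
On a pressure surface, geostrophic balance gives V_g = (g/f)|∂Z/∂n|:
V_g = 9.81 × 1.46×10⁻⁴ / 8.98×10⁻⁵ = 15.9 m/s
Converting: 15.9 m/s × 3.6 = 57.4 km/h

57.4 km/h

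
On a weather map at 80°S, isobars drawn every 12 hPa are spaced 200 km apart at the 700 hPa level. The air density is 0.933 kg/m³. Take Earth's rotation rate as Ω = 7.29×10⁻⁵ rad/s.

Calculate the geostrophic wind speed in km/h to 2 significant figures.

160 km/h

Coriolis parameter at 80°S:
f = 2Ω sin φ = 2 × 7.29×10⁻⁵ × sin 80° = 1.44×10⁻⁴ s⁻¹
Pressure gradient: |∂P/∂n| = 1200 Pa / 200000 m = 6.00×10⁻³ Pa/m
Geostrophic balance (pressure-gradient force = Coriolis force):
V_g = (1/(fρ)) |∂P/∂n| = 6.00×10⁻³ / (1.44×10⁻⁴ × 0.933) = 44.8 m/s
Converting: 44.8 m/s × 3.6 = 160 km/h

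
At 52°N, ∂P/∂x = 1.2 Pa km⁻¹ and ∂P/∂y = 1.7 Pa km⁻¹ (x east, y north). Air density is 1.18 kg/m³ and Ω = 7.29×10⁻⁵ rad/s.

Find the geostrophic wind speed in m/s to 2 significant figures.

15 m/s

Coriolis parameter at 52°N:
f = 2Ω sin φ = 2 × 7.29×10⁻⁵ × sin 52° = 1.15×10⁻⁴ s⁻¹
Component geostrophic relations (x east, y north):
u_g = −(1/(fρ)) ∂P/∂y,  v_g = (1/(fρ)) ∂P/∂x
u_g = −(1.7×10⁻³)/(1.15×10⁻⁴ × 1.18) = −12.5 m/s;  v_g = (1.2×10⁻³)/(1.15×10⁻⁴ × 1.18) = 8.85 m/s
|V_g| = √(u_g² + v_g²) = 15.3 m/s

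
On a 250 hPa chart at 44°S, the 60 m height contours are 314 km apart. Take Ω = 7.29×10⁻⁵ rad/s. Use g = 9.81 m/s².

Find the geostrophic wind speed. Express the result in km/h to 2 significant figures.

Coriolis parameter at 44°S:
f = 2Ω sin φ = 2 × 7.29×10⁻⁵ × sin 44° = 1.01×10⁻⁴ s⁻¹
Height gradient: |∂Z/∂n| = 60 m / 314000 m = 1.91×10⁻⁴
On a pressure surface, geostrophic balance gives V_g = (g/f)|∂Z/∂n|:
V_g = 9.81 × 1.91×10⁻⁴ / 1.01×10⁻⁴ = 18.5 m/s
Converting: 18.5 m/s × 3.6 = 67 km/h

67 km/h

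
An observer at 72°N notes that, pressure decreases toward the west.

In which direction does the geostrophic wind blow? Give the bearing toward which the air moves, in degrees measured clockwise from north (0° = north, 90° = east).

The pressure-gradient force points toward the west (bearing 270°).
Geostrophic balance: in the Northern Hemisphere the Coriolis force deflects motion to the right, so the geostrophic wind blows 90° to the right of the pressure-gradient force (low pressure on the left).
Rotating 270° by 90° clockwise gives 000° — the wind blows toward the north.

000°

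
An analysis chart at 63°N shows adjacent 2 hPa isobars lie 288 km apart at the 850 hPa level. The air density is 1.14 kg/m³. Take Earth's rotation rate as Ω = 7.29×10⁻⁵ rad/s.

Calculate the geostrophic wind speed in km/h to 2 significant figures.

17 km/h

Coriolis parameter at 63°N:
f = 2Ω sin φ = 2 × 7.29×10⁻⁵ × sin 63° = 1.30×10⁻⁴ s⁻¹
Pressure gradient: |∂P/∂n| = 200 Pa / 288000 m = 6.94×10⁻⁴ Pa/m
Geostrophic balance (pressure-gradient force = Coriolis force):
V_g = (1/(fρ)) |∂P/∂n| = 6.94×10⁻⁴ / (1.30×10⁻⁴ × 1.14) = 4.69 m/s
Converting: 4.69 m/s × 3.6 = 17 km/h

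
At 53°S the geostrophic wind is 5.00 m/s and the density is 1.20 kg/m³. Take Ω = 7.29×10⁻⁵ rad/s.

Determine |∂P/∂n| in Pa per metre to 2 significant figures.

Coriolis parameter at 53°S:
f = 2Ω sin φ = 2 × 7.29×10⁻⁵ × sin 53° = 1.16×10⁻⁴ s⁻¹
Geostrophic balance rearranged: |∂P/∂n| = f ρ V_g
|∂P/∂n| = 1.16×10⁻⁴ × 1.20 × 5.00 = 6.99×10⁻⁴ Pa/m

7.0×10⁻⁴ Pa/m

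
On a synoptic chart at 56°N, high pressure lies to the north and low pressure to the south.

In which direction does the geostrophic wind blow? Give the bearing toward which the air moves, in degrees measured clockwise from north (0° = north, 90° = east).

The pressure-gradient force points toward the south (bearing 180°).
Geostrophic balance: in the Northern Hemisphere the Coriolis force deflects motion to the right, so the geostrophic wind blows 90° to the right of the pressure-gradient force (low pressure on the left).
Rotating 180° by 90° clockwise gives 270° — the wind blows toward the west.

270°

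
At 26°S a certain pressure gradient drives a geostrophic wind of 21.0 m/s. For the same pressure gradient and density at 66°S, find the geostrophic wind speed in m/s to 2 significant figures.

10 m/s

With the same pressure gradient and density, V_g ∝ 1/f ∝ 1/sin φ.
V₂ = V₁ · sin φ₁ / sin φ₂ = 21.0 × sin 26° / sin 66°
V₂ = 21.0 × 0.4384/0.9135 = 10 m/s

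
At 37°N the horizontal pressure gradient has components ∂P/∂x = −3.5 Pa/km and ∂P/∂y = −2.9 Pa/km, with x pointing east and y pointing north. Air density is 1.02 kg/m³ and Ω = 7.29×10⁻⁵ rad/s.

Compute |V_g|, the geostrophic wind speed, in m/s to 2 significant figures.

51 m/s

Coriolis parameter at 37°N:
f = 2Ω sin φ = 2 × 7.29×10⁻⁵ × sin 37° = 8.77×10⁻⁵ s⁻¹
Component geostrophic relations (x east, y north):
u_g = −(1/(fρ)) ∂P/∂y,  v_g = (1/(fρ)) ∂P/∂x
u_g = −(−2.9×10⁻³)/(8.77×10⁻⁵ × 1.02) = 32.4 m/s;  v_g = (−3.5×10⁻³)/(8.77×10⁻⁵ × 1.02) = −39.1 m/s
|V_g| = √(u_g² + v_g²) = 50.8 m/s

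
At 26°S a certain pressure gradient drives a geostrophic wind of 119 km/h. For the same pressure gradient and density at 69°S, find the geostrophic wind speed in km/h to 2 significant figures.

56 km/h

With the same pressure gradient and density, V_g ∝ 1/f ∝ 1/sin φ.
V₂ = V₁ · sin φ₁ / sin φ₂ = 119 × sin 26° / sin 69°
V₂ = 119 × 0.4384/0.9336 = 56 km/h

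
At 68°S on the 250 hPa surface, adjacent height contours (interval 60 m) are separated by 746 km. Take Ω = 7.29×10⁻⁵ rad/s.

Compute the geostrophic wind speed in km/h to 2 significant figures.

21 km/h

Coriolis parameter at 68°S:
f = 2Ω sin φ = 2 × 7.29×10⁻⁵ × sin 68° = 1.35×10⁻⁴ s⁻¹
Height gradient: |∂Z/∂n| = 60 m / 746000 m = 8.04×10⁻⁵
On a pressure surface, geostrophic balance gives V_g = (g/f)|∂Z/∂n|:
V_g = 9.81 × 8.04×10⁻⁵ / 1.35×10⁻⁴ = 5.84 m/s
Converting: 5.84 m/s × 3.6 = 21 km/h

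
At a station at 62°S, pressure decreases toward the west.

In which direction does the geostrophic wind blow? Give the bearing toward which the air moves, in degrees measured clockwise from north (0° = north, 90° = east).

180°

The pressure-gradient force points toward the west (bearing 270°).
Geostrophic balance: in the Southern Hemisphere the Coriolis force deflects motion to the left, so the geostrophic wind blows 90° to the left of the pressure-gradient force (low pressure on the right).
Rotating 270° by 90° counterclockwise gives 180° — the wind blows toward the south.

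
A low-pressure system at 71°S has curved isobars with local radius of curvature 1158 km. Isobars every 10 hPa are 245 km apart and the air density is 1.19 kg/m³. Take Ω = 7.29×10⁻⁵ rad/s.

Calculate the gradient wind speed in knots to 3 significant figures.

Coriolis parameter at 71°S:
f = 2Ω sin φ = 2 × 7.29×10⁻⁵ × sin 71° = 1.38×10⁻⁴ s⁻¹
Pressure gradient: |∂P/∂n| = 1000 Pa / 245000 m = 4.08×10⁻³ Pa/m
Geostrophic speed: V_g = |∂P/∂n|/(fρ) = 4.08×10⁻³/(1.38×10⁻⁴ × 1.19) = 24.9 m/s
Around a low, centrifugal force acts outward with Coriolis, so pressure-gradient force balances both:
(1/ρ)|∂P/∂n| = fV + V²/R  →  V² + fR·V − fR·V_g = 0
With fR = 1.38×10⁻⁴ × 1158×10³ m = 160 m/s:
V = [−fR + √((fR)² + 4 fR V_g)]/2 = [−160 + √(160² + 4×160×24.9)]/2 = 21.9 m/s
Subgeostrophic (V < V_g = 24.9 m/s), as expected around a low.
Converting: 21.9 m/s × 1.944 = 42.5 knots

42.5 knots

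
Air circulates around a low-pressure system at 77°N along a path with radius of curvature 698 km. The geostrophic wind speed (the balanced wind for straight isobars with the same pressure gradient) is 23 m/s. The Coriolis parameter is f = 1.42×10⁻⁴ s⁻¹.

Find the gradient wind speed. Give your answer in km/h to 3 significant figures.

69.3 km/h

Around a low, centrifugal force acts outward with Coriolis, so pressure-gradient force balances both:
(1/ρ)|∂P/∂n| = fV + V²/R  →  V² + fR·V − fR·V_g = 0
With fR = 1.42×10⁻⁴ × 698×10³ m = 99.1 m/s:
V = [−fR + √((fR)² + 4 fR V_g)]/2 = [−99.1 + √(99.1² + 4×99.1×23)]/2 = 19.3 m/s
Subgeostrophic (V < V_g = 23 m/s), as expected around a low.
Converting: 19.3 m/s × 3.6 = 69.3 km/h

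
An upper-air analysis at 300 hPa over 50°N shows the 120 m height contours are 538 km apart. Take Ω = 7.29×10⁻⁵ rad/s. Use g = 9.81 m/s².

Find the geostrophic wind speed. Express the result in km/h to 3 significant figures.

70.5 km/h

Coriolis parameter at 50°N:
f = 2Ω sin φ = 2 × 7.29×10⁻⁵ × sin 50° = 1.12×10⁻⁴ s⁻¹
Height gradient: |∂Z/∂n| = 120 m / 538000 m = 2.23×10⁻⁴
On a pressure surface, geostrophic balance gives V_g = (g/f)|∂Z/∂n|:
V_g = 9.81 × 2.23×10⁻⁴ / 1.12×10⁻⁴ = 19.6 m/s
Converting: 19.6 m/s × 3.6 = 70.5 km/h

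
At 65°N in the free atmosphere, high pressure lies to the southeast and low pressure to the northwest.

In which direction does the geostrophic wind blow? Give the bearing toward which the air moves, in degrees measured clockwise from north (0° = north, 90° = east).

The pressure-gradient force points toward the northwest (bearing 315°).
Geostrophic balance: in the Northern Hemisphere the Coriolis force deflects motion to the right, so the geostrophic wind blows 90° to the right of the pressure-gradient force (low pressure on the left).
Rotating 315° by 90° clockwise gives 045° — the wind blows toward the northeast.

045°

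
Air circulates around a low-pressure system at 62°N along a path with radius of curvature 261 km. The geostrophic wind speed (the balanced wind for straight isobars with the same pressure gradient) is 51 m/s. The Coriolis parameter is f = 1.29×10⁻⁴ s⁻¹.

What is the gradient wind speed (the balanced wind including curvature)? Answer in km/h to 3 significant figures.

100 km/h

Around a low, centrifugal force acts outward with Coriolis, so pressure-gradient force balances both:
(1/ρ)|∂P/∂n| = fV + V²/R  →  V² + fR·V − fR·V_g = 0
With fR = 1.29×10⁻⁴ × 261×10³ m = 33.7 m/s:
V = [−fR + √((fR)² + 4 fR V_g)]/2 = [−33.7 + √(33.7² + 4×33.7×51)]/2 = 27.9 m/s
Subgeostrophic (V < V_g = 51 m/s), as expected around a low.
Converting: 27.9 m/s × 3.6 = 100 km/h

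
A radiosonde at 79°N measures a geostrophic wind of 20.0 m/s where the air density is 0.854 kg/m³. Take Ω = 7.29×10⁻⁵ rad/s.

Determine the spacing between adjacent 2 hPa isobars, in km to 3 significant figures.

Coriolis parameter at 79°N:
f = 2Ω sin φ = 2 × 7.29×10⁻⁵ × sin 79° = 1.43×10⁻⁴ s⁻¹
Geostrophic balance rearranged: |∂P/∂n| = f ρ V_g
|∂P/∂n| = 1.43×10⁻⁴ × 0.854 × 20.0 = 2.44×10⁻³ Pa/m
Isobar spacing: Δn = ΔP/|∂P/∂n| = 200 Pa / 2.44×10⁻³ Pa/m = 81816 m ≈ 81.8 km

81.8 km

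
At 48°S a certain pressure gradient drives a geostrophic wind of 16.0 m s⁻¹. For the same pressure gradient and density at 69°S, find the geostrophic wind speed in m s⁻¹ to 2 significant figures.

With the same pressure gradient and density, V_g ∝ 1/f ∝ 1/sin φ.
V₂ = V₁ · sin φ₁ / sin φ₂ = 16.0 × sin 48° / sin 69°
V₂ = 16.0 × 0.7431/0.9336 = 13 m s⁻¹

13 m s⁻¹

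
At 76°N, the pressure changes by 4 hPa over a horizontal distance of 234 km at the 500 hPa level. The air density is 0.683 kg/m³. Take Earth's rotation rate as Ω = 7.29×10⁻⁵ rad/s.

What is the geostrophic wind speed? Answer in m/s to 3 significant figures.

Coriolis parameter at 76°N:
f = 2Ω sin φ = 2 × 7.29×10⁻⁵ × sin 76° = 1.41×10⁻⁴ s⁻¹
Pressure gradient: |∂P/∂n| = 400 Pa / 234000 m = 1.71×10⁻³ Pa/m
Geostrophic balance (pressure-gradient force = Coriolis force):
V_g = (1/(fρ)) |∂P/∂n| = 1.71×10⁻³ / (1.41×10⁻⁴ × 0.683) = 17.7 m/s

17.7 m/s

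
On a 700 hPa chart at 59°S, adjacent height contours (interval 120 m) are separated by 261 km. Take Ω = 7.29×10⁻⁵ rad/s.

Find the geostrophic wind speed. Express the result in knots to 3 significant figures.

70.2 knots

Coriolis parameter at 59°S:
f = 2Ω sin φ = 2 × 7.29×10⁻⁵ × sin 59° = 1.25×10⁻⁴ s⁻¹
Height gradient: |∂Z/∂n| = 120 m / 261000 m = 4.60×10⁻⁴
On a pressure surface, geostrophic balance gives V_g = (g/f)|∂Z/∂n|:
V_g = 9.81 × 4.60×10⁻⁴ / 1.25×10⁻⁴ = 36.1 m/s
Converting: 36.1 m/s × 1.944 = 70.2 knots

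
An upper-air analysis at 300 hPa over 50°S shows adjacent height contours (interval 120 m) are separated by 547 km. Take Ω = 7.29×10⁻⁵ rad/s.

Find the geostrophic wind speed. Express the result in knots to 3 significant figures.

37.5 knots

Coriolis parameter at 50°S:
f = 2Ω sin φ = 2 × 7.29×10⁻⁵ × sin 50° = 1.12×10⁻⁴ s⁻¹
Height gradient: |∂Z/∂n| = 120 m / 547000 m = 2.19×10⁻⁴
On a pressure surface, geostrophic balance gives V_g = (g/f)|∂Z/∂n|:
V_g = 9.81 × 2.19×10⁻⁴ / 1.12×10⁻⁴ = 19.3 m/s
Converting: 19.3 m/s × 1.944 = 37.5 knots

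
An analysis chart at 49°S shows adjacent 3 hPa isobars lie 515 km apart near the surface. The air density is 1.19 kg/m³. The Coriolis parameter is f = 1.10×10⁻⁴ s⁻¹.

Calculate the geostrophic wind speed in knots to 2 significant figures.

8.7 knots

Pressure gradient: |∂P/∂n| = 300 Pa / 515000 m = 5.83×10⁻⁴ Pa/m
Geostrophic balance (pressure-gradient force = Coriolis force):
V_g = (1/(fρ)) |∂P/∂n| = 5.83×10⁻⁴ / (1.10×10⁻⁴ × 1.19) = 4.45 m/s
Converting: 4.45 m/s × 1.944 = 8.7 knots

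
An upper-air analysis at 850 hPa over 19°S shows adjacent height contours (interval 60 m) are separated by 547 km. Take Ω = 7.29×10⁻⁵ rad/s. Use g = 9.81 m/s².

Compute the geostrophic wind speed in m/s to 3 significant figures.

Coriolis parameter at 19°S:
f = 2Ω sin φ = 2 × 7.29×10⁻⁵ × sin 19° = 4.75×10⁻⁵ s⁻¹
Height gradient: |∂Z/∂n| = 60 m / 547000 m = 1.10×10⁻⁴
On a pressure surface, geostrophic balance gives V_g = (g/f)|∂Z/∂n|:
V_g = 9.81 × 1.10×10⁻⁴ / 4.75×10⁻⁵ = 22.7 m/s

22.7 m/s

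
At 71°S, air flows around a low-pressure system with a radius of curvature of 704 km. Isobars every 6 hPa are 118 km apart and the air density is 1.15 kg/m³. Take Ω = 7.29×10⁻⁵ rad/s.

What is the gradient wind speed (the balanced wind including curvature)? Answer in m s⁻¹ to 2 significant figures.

Coriolis parameter at 71°S:
f = 2Ω sin φ = 2 × 7.29×10⁻⁵ × sin 71° = 1.38×10⁻⁴ s⁻¹
Pressure gradient: |∂P/∂n| = 600 Pa / 118000 m = 5.08×10⁻³ Pa/m
Geostrophic speed: V_g = |∂P/∂n|/(fρ) = 5.08×10⁻³/(1.38×10⁻⁴ × 1.15) = 32.1 m/s
Around a low, centrifugal force acts outward with Coriolis, so pressure-gradient force balances both:
(1/ρ)|∂P/∂n| = fV + V²/R  →  V² + fR·V − fR·V_g = 0
With fR = 1.38×10⁻⁴ × 704×10³ m = 97.1 m/s:
V = [−fR + √((fR)² + 4 fR V_g)]/2 = [−97.1 + √(97.1² + 4×97.1×32.1)]/2 = 25.4 m/s
Subgeostrophic (V < V_g = 32.1 m/s), as expected around a low.

25 m s⁻¹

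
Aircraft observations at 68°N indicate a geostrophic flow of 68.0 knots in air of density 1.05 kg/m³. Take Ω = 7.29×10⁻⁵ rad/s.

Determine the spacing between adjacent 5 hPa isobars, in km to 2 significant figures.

100 km

Coriolis parameter at 68°N:
f = 2Ω sin φ = 2 × 7.29×10⁻⁵ × sin 68° = 1.35×10⁻⁴ s⁻¹
Wind speed in SI: 68.0 knots = 35.0 m/s
Geostrophic balance rearranged: |∂P/∂n| = f ρ V_g
|∂P/∂n| = 1.35×10⁻⁴ × 1.05 × 35.0 = 4.97×10⁻³ Pa/m
Isobar spacing: Δn = ΔP/|∂P/∂n| = 500 Pa / 4.97×10⁻³ Pa/m = 100696 m ≈ 100 km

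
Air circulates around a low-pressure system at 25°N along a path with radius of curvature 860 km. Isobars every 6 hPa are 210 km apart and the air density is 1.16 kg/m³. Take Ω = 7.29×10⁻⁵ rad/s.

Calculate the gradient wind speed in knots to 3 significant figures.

51.7 knots

Coriolis parameter at 25°N:
f = 2Ω sin φ = 2 × 7.29×10⁻⁵ × sin 25° = 6.16×10⁻⁵ s⁻¹
Pressure gradient: |∂P/∂n| = 600 Pa / 210000 m = 2.86×10⁻³ Pa/m
Geostrophic speed: V_g = |∂P/∂n|/(fρ) = 2.86×10⁻³/(6.16×10⁻⁵ × 1.16) = 40.0 m/s
Around a low, centrifugal force acts outward with Coriolis, so pressure-gradient force balances both:
(1/ρ)|∂P/∂n| = fV + V²/R  →  V² + fR·V − fR·V_g = 0
With fR = 6.16×10⁻⁵ × 860×10³ m = 53.0 m/s:
V = [−fR + √((fR)² + 4 fR V_g)]/2 = [−53.0 + √(53.0² + 4×53.0×40)]/2 = 26.6 m/s
Subgeostrophic (V < V_g = 40 m/s), as expected around a low.
Converting: 26.6 m/s × 1.944 = 51.7 knots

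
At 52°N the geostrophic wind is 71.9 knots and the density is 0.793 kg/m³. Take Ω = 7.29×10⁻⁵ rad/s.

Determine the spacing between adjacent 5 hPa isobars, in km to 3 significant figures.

148 km

Coriolis parameter at 52°N:
f = 2Ω sin φ = 2 × 7.29×10⁻⁵ × sin 52° = 1.15×10⁻⁴ s⁻¹
Wind speed in SI: 71.9 knots = 37.0 m/s
Geostrophic balance rearranged: |∂P/∂n| = f ρ V_g
|∂P/∂n| = 1.15×10⁻⁴ × 0.793 × 37.0 = 3.37×10⁻³ Pa/m
Isobar spacing: Δn = ΔP/|∂P/∂n| = 500 Pa / 3.37×10⁻³ Pa/m = 148368 m ≈ 148 km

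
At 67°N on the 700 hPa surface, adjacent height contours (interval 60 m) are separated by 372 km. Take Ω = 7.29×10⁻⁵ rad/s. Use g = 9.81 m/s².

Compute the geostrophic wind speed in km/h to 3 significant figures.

Coriolis parameter at 67°N:
f = 2Ω sin φ = 2 × 7.29×10⁻⁵ × sin 67° = 1.34×10⁻⁴ s⁻¹
Height gradient: |∂Z/∂n| = 60 m / 372000 m = 1.61×10⁻⁴
On a pressure surface, geostrophic balance gives V_g = (g/f)|∂Z/∂n|:
V_g = 9.81 × 1.61×10⁻⁴ / 1.34×10⁻⁴ = 11.8 m/s
Converting: 11.8 m/s × 3.6 = 42.4 km/h

42.4 km/h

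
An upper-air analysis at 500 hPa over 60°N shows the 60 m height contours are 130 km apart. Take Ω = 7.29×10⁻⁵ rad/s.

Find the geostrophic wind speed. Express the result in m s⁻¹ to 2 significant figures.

Coriolis parameter at 60°N:
f = 2Ω sin φ = 2 × 7.29×10⁻⁵ × sin 60° = 1.26×10⁻⁴ s⁻¹
Height gradient: |∂Z/∂n| = 60 m / 130000 m = 4.62×10⁻⁴
On a pressure surface, geostrophic balance gives V_g = (g/f)|∂Z/∂n|:
V_g = 9.81 × 4.62×10⁻⁴ / 1.26×10⁻⁴ = 35.9 m/s

36 m s⁻¹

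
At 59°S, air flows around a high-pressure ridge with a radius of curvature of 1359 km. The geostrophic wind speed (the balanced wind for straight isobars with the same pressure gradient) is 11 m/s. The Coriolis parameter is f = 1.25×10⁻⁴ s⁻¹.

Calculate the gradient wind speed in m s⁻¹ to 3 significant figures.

Around a high, pressure-gradient force acts outward with centrifugal, so Coriolis balances both:
fV = (1/ρ)|∂P/∂n| + V²/R  →  V² − fR·V + fR·V_g = 0
With fR = 1.25×10⁻⁴ × 1359×10³ m = 170 m/s:
V = [fR − √((fR)² − 4 fR V_g)]/2 = [170 − √(170² − 4×170×11)]/2 = 11.8 m/s
Supergeostrophic (V > V_g = 11 m/s), as expected around a high.

11.8 m s⁻¹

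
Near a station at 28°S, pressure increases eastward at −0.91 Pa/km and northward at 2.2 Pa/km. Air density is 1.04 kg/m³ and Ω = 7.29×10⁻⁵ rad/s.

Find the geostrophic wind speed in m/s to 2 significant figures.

Coriolis parameter at 28°S:
f = 2Ω sin φ = 2 × 7.29×10⁻⁵ × sin 28° = 6.84×10⁻⁵ s⁻¹
In the Southern Hemisphere f is negative: f = −6.84×10⁻⁵ s⁻¹.
Component geostrophic relations (x east, y north):
u_g = −(1/(fρ)) ∂P/∂y,  v_g = (1/(fρ)) ∂P/∂x
u_g = −(2.2×10⁻³)/(−6.84×10⁻⁵ × 1.04) = 30.9 m/s;  v_g = (−0.91×10⁻³)/(−6.84×10⁻⁵ × 1.04) = 12.8 m/s
|V_g| = √(u_g² + v_g²) = 33.4 m/s

33 m/s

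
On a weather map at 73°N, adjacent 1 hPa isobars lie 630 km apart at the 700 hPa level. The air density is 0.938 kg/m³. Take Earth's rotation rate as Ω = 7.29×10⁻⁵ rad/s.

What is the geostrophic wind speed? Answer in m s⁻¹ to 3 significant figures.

Coriolis parameter at 73°N:
f = 2Ω sin φ = 2 × 7.29×10⁻⁵ × sin 73° = 1.39×10⁻⁴ s⁻¹
Pressure gradient: |∂P/∂n| = 100 Pa / 630000 m = 1.59×10⁻⁴ Pa/m
Geostrophic balance (pressure-gradient force = Coriolis force):
V_g = (1/(fρ)) |∂P/∂n| = 1.59×10⁻⁴ / (1.39×10⁻⁴ × 0.938) = 1.21 m/s

1.21 m s⁻¹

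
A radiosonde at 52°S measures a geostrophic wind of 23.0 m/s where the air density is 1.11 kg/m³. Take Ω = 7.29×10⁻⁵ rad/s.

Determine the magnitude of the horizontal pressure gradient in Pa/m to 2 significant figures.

Coriolis parameter at 52°S:
f = 2Ω sin φ = 2 × 7.29×10⁻⁵ × sin 52° = 1.15×10⁻⁴ s⁻¹
Geostrophic balance rearranged: |∂P/∂n| = f ρ V_g
|∂P/∂n| = 1.15×10⁻⁴ × 1.11 × 23.0 = 2.93×10⁻³ Pa/m

2.9×10⁻³ Pa/m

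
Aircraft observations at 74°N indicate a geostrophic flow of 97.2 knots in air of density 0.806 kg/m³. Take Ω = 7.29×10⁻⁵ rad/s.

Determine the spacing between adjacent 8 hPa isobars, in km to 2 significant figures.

140 km

Coriolis parameter at 74°N:
f = 2Ω sin φ = 2 × 7.29×10⁻⁵ × sin 74° = 1.40×10⁻⁴ s⁻¹
Wind speed in SI: 97.2 knots = 50.0 m/s
Geostrophic balance rearranged: |∂P/∂n| = f ρ V_g
|∂P/∂n| = 1.40×10⁻⁴ × 0.806 × 50.0 = 5.65×10⁻³ Pa/m
Isobar spacing: Δn = ΔP/|∂P/∂n| = 800 Pa / 5.65×10⁻³ Pa/m = 141629 m ≈ 140 km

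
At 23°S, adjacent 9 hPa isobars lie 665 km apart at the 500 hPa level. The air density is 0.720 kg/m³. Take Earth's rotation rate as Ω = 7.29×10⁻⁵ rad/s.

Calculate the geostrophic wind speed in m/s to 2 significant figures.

Coriolis parameter at 23°S:
f = 2Ω sin φ = 2 × 7.29×10⁻⁵ × sin 23° = 5.70×10⁻⁵ s⁻¹
Pressure gradient: |∂P/∂n| = 900 Pa / 665000 m = 1.35×10⁻³ Pa/m
Geostrophic balance (pressure-gradient force = Coriolis force):
V_g = (1/(fρ)) |∂P/∂n| = 1.35×10⁻³ / (5.70×10⁻⁵ × 0.720) = 33.0 m/s

33 m/s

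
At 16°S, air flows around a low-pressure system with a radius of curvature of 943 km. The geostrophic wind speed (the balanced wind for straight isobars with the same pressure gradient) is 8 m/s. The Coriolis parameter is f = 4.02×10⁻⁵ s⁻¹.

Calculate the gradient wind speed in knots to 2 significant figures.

Around a low, centrifugal force acts outward with Coriolis, so pressure-gradient force balances both:
(1/ρ)|∂P/∂n| = fV + V²/R  →  V² + fR·V − fR·V_g = 0
With fR = 4.02×10⁻⁵ × 943×10³ m = 37.9 m/s:
V = [−fR + √((fR)² + 4 fR V_g)]/2 = [−37.9 + √(37.9² + 4×37.9×8)]/2 = 6.79 m/s
Subgeostrophic (V < V_g = 8 m/s), as expected around a low.
Converting: 6.79 m/s × 1.944 = 13 knots

13 knots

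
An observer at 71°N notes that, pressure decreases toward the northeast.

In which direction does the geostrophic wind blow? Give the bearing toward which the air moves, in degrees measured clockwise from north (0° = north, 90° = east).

135°

The pressure-gradient force points toward the northeast (bearing 045°).
Geostrophic balance: in the Northern Hemisphere the Coriolis force deflects motion to the right, so the geostrophic wind blows 90° to the right of the pressure-gradient force (low pressure on the left).
Rotating 045° by 90° clockwise gives 135° — the wind blows toward the southeast.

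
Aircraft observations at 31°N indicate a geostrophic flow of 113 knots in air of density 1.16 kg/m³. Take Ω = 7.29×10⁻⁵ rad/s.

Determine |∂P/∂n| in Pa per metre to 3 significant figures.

5.06×10⁻³ Pa/m

Coriolis parameter at 31°N:
f = 2Ω sin φ = 2 × 7.29×10⁻⁵ × sin 31° = 7.51×10⁻⁵ s⁻¹
Wind speed in SI: 113 knots = 58.1 m/s
Geostrophic balance rearranged: |∂P/∂n| = f ρ V_g
|∂P/∂n| = 7.51×10⁻⁵ × 1.16 × 58.1 = 5.06×10⁻³ Pa/m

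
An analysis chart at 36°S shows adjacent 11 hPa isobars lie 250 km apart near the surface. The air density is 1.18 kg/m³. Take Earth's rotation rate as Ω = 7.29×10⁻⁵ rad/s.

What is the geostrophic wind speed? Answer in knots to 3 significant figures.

Coriolis parameter at 36°S:
f = 2Ω sin φ = 2 × 7.29×10⁻⁵ × sin 36° = 8.57×10⁻⁵ s⁻¹
Pressure gradient: |∂P/∂n| = 1100 Pa / 250000 m = 4.40×10⁻³ Pa/m
Geostrophic balance (pressure-gradient force = Coriolis force):
V_g = (1/(fρ)) |∂P/∂n| = 4.40×10⁻³ / (8.57×10⁻⁵ × 1.18) = 43.5 m/s
Converting: 43.5 m/s × 1.944 = 84.6 knots

84.6 knots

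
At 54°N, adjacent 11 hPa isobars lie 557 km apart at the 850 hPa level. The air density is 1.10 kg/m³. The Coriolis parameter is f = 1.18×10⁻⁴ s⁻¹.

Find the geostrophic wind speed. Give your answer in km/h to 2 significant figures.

55 km/h

Pressure gradient: |∂P/∂n| = 1100 Pa / 557000 m = 1.97×10⁻³ Pa/m
Geostrophic balance (pressure-gradient force = Coriolis force):
V_g = (1/(fρ)) |∂P/∂n| = 1.97×10⁻³ / (1.18×10⁻⁴ × 1.10) = 15.2 m/s
Converting: 15.2 m/s × 3.6 = 55 km/h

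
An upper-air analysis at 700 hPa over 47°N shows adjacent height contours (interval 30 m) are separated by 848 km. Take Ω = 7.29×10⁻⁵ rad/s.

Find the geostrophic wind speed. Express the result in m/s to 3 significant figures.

3.25 m/s

Coriolis parameter at 47°N:
f = 2Ω sin φ = 2 × 7.29×10⁻⁵ × sin 47° = 1.07×10⁻⁴ s⁻¹
Height gradient: |∂Z/∂n| = 30 m / 848000 m = 3.54×10⁻⁵
On a pressure surface, geostrophic balance gives V_g = (g/f)|∂Z/∂n|:
V_g = 9.81 × 3.54×10⁻⁵ / 1.07×10⁻⁴ = 3.25 m/s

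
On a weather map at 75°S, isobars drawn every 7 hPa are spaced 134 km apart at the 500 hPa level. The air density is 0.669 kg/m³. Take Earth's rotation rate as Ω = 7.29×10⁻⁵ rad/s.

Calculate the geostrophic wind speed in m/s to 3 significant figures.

55.4 m/s

Coriolis parameter at 75°S:
f = 2Ω sin φ = 2 × 7.29×10⁻⁵ × sin 75° = 1.41×10⁻⁴ s⁻¹
Pressure gradient: |∂P/∂n| = 700 Pa / 134000 m = 5.22×10⁻³ Pa/m
Geostrophic balance (pressure-gradient force = Coriolis force):
V_g = (1/(fρ)) |∂P/∂n| = 5.22×10⁻³ / (1.41×10⁻⁴ × 0.669) = 55.4 m/s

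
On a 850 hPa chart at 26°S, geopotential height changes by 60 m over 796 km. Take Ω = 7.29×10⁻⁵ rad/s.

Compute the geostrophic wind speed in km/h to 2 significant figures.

42 km/h

Coriolis parameter at 26°S:
f = 2Ω sin φ = 2 × 7.29×10⁻⁵ × sin 26° = 6.39×10⁻⁵ s⁻¹
Height gradient: |∂Z/∂n| = 60 m / 796000 m = 7.54×10⁻⁵
On a pressure surface, geostrophic balance gives V_g = (g/f)|∂Z/∂n|:
V_g = 9.81 × 7.54×10⁻⁵ / 6.39×10⁻⁵ = 11.6 m/s
Converting: 11.6 m/s × 3.6 = 42 km/h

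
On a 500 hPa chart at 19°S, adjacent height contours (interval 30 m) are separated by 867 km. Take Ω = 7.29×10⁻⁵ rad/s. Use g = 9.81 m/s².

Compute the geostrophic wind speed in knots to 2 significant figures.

14 knots

Coriolis parameter at 19°S:
f = 2Ω sin φ = 2 × 7.29×10⁻⁵ × sin 19° = 4.75×10⁻⁵ s⁻¹
Height gradient: |∂Z/∂n| = 30 m / 867000 m = 3.46×10⁻⁵
On a pressure surface, geostrophic balance gives V_g = (g/f)|∂Z/∂n|:
V_g = 9.81 × 3.46×10⁻⁵ / 4.75×10⁻⁵ = 7.15 m/s
Converting: 7.15 m/s × 1.944 = 14 knots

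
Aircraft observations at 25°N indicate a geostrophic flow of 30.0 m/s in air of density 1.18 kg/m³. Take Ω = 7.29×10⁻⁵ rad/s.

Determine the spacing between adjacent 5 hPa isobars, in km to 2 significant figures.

230 km

Coriolis parameter at 25°N:
f = 2Ω sin φ = 2 × 7.29×10⁻⁵ × sin 25° = 6.16×10⁻⁵ s⁻¹
Geostrophic balance rearranged: |∂P/∂n| = f ρ V_g
|∂P/∂n| = 6.16×10⁻⁵ × 1.18 × 30.0 = 2.18×10⁻³ Pa/m
Isobar spacing: Δn = ΔP/|∂P/∂n| = 500 Pa / 2.18×10⁻³ Pa/m = 229224 m ≈ 230 km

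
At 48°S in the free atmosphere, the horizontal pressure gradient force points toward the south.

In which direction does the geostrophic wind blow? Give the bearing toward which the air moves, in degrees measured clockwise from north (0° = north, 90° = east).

090°

The pressure-gradient force points toward the south (bearing 180°).
Geostrophic balance: in the Southern Hemisphere the Coriolis force deflects motion to the left, so the geostrophic wind blows 90° to the left of the pressure-gradient force (low pressure on the right).
Rotating 180° by 90° counterclockwise gives 090° — the wind blows toward the east.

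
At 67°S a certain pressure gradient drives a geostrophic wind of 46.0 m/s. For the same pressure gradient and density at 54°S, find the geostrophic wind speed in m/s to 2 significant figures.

With the same pressure gradient and density, V_g ∝ 1/f ∝ 1/sin φ.
V₂ = V₁ · sin φ₁ / sin φ₂ = 46.0 × sin 67° / sin 54°
V₂ = 46.0 × 0.9205/0.8090 = 52 m/s

52 m/s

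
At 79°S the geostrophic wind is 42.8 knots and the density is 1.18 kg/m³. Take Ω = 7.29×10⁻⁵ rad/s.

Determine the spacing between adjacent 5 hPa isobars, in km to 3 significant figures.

134 km

Coriolis parameter at 79°S:
f = 2Ω sin φ = 2 × 7.29×10⁻⁵ × sin 79° = 1.43×10⁻⁴ s⁻¹
Wind speed in SI: 42.8 knots = 22.0 m/s
Geostrophic balance rearranged: |∂P/∂n| = f ρ V_g
|∂P/∂n| = 1.43×10⁻⁴ × 1.18 × 22.0 = 3.72×10⁻³ Pa/m
Isobar spacing: Δn = ΔP/|∂P/∂n| = 500 Pa / 3.72×10⁻³ Pa/m = 134463 m ≈ 134 km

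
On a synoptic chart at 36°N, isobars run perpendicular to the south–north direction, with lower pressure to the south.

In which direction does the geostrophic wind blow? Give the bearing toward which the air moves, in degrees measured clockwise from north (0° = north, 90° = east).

270°

The pressure-gradient force points toward the south (bearing 180°).
Geostrophic balance: in the Northern Hemisphere the Coriolis force deflects motion to the right, so the geostrophic wind blows 90° to the right of the pressure-gradient force (low pressure on the left).
Rotating 180° by 90° clockwise gives 270° — the wind blows toward the west.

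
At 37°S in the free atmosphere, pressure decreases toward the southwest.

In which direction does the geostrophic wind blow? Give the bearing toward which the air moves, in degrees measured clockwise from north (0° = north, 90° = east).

The pressure-gradient force points toward the southwest (bearing 225°).
Geostrophic balance: in the Southern Hemisphere the Coriolis force deflects motion to the left, so the geostrophic wind blows 90° to the left of the pressure-gradient force (low pressure on the right).
Rotating 225° by 90° counterclockwise gives 135° — the wind blows toward the southeast.

135°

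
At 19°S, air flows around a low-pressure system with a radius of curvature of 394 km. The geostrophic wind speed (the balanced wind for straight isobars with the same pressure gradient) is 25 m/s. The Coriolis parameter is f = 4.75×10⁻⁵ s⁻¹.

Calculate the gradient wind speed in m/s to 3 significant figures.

14.2 m/s

Around a low, centrifugal force acts outward with Coriolis, so pressure-gradient force balances both:
(1/ρ)|∂P/∂n| = fV + V²/R  →  V² + fR·V − fR·V_g = 0
With fR = 4.75×10⁻⁵ × 394×10³ m = 18.7 m/s:
V = [−fR + √((fR)² + 4 fR V_g)]/2 = [−18.7 + √(18.7² + 4×18.7×25)]/2 = 14.2 m/s
Subgeostrophic (V < V_g = 25 m/s), as expected around a low.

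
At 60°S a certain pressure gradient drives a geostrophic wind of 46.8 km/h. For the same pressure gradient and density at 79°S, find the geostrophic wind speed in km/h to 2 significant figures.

With the same pressure gradient and density, V_g ∝ 1/f ∝ 1/sin φ.
V₂ = V₁ · sin φ₁ / sin φ₂ = 46.8 × sin 60° / sin 79°
V₂ = 46.8 × 0.8660/0.9816 = 41 km/h

41 km/h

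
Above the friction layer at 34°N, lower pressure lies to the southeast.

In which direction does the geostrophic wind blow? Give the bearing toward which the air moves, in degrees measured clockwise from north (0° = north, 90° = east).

225°

The pressure-gradient force points toward the southeast (bearing 135°).
Geostrophic balance: in the Northern Hemisphere the Coriolis force deflects motion to the right, so the geostrophic wind blows 90° to the right of the pressure-gradient force (low pressure on the left).
Rotating 135° by 90° clockwise gives 225° — the wind blows toward the southwest.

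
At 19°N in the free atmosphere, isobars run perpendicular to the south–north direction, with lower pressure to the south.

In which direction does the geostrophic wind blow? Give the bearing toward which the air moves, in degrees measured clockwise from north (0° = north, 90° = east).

270°

The pressure-gradient force points toward the south (bearing 180°).
Geostrophic balance: in the Northern Hemisphere the Coriolis force deflects motion to the right, so the geostrophic wind blows 90° to the right of the pressure-gradient force (low pressure on the left).
Rotating 180° by 90° clockwise gives 270° — the wind blows toward the west.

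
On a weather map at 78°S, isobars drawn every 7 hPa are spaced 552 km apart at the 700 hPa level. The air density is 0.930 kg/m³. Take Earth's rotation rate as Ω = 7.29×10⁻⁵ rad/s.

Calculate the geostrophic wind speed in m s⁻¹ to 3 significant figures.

Coriolis parameter at 78°S:
f = 2Ω sin φ = 2 × 7.29×10⁻⁵ × sin 78° = 1.43×10⁻⁴ s⁻¹
Pressure gradient: |∂P/∂n| = 700 Pa / 552000 m = 1.27×10⁻³ Pa/m
Geostrophic balance (pressure-gradient force = Coriolis force):
V_g = (1/(fρ)) |∂P/∂n| = 1.27×10⁻³ / (1.43×10⁻⁴ × 0.930) = 9.56 m/s

9.56 m s⁻¹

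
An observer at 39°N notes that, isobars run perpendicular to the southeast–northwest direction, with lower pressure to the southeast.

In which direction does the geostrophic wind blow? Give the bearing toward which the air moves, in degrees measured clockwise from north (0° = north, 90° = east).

The pressure-gradient force points toward the southeast (bearing 135°).
Geostrophic balance: in the Northern Hemisphere the Coriolis force deflects motion to the right, so the geostrophic wind blows 90° to the right of the pressure-gradient force (low pressure on the left).
Rotating 135° by 90° clockwise gives 225° — the wind blows toward the southwest.

225°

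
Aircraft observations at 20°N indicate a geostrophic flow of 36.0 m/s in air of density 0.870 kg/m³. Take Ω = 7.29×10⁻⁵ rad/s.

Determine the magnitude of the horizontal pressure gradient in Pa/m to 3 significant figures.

Coriolis parameter at 20°N:
f = 2Ω sin φ = 2 × 7.29×10⁻⁵ × sin 20° = 4.99×10⁻⁵ s⁻¹
Geostrophic balance rearranged: |∂P/∂n| = f ρ V_g
|∂P/∂n| = 4.99×10⁻⁵ × 0.870 × 36.0 = 1.56×10⁻³ Pa/m

1.56×10⁻³ Pa/m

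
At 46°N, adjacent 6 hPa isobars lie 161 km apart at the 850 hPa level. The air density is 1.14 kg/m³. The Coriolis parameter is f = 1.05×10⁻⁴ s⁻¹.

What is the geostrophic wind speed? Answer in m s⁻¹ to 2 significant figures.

31 m s⁻¹

Pressure gradient: |∂P/∂n| = 600 Pa / 161000 m = 3.73×10⁻³ Pa/m
Geostrophic balance (pressure-gradient force = Coriolis force):
V_g = (1/(fρ)) |∂P/∂n| = 3.73×10⁻³ / (1.05×10⁻⁴ × 1.14) = 31.1 m/s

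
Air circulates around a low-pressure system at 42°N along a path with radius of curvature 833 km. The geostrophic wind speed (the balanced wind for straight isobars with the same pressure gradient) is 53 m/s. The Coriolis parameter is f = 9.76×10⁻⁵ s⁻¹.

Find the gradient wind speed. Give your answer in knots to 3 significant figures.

Around a low, centrifugal force acts outward with Coriolis, so pressure-gradient force balances both:
(1/ρ)|∂P/∂n| = fV + V²/R  →  V² + fR·V − fR·V_g = 0
With fR = 9.76×10⁻⁵ × 833×10³ m = 81.3 m/s:
V = [−fR + √((fR)² + 4 fR V_g)]/2 = [−81.3 + √(81.3² + 4×81.3×53)]/2 = 36.6 m/s
Subgeostrophic (V < V_g = 53 m/s), as expected around a low.
Converting: 36.6 m/s × 1.944 = 71.1 knots

71.1 knots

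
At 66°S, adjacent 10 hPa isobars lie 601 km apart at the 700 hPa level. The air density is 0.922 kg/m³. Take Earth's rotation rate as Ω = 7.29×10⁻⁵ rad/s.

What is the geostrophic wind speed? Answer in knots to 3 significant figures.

26.3 knots

Coriolis parameter at 66°S:
f = 2Ω sin φ = 2 × 7.29×10⁻⁵ × sin 66° = 1.33×10⁻⁴ s⁻¹
Pressure gradient: |∂P/∂n| = 1000 Pa / 601000 m = 1.66×10⁻³ Pa/m
Geostrophic balance (pressure-gradient force = Coriolis force):
V_g = (1/(fρ)) |∂P/∂n| = 1.66×10⁻³ / (1.33×10⁻⁴ × 0.922) = 13.5 m/s
Converting: 13.5 m/s × 1.944 = 26.3 knots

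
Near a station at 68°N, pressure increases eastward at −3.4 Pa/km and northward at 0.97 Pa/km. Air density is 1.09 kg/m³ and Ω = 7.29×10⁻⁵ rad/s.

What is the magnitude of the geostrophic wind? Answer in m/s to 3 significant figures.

24.0 m/s

Coriolis parameter at 68°N:
f = 2Ω sin φ = 2 × 7.29×10⁻⁵ × sin 68° = 1.35×10⁻⁴ s⁻¹
Component geostrophic relations (x east, y north):
u_g = −(1/(fρ)) ∂P/∂y,  v_g = (1/(fρ)) ∂P/∂x
u_g = −(0.97×10⁻³)/(1.35×10⁻⁴ × 1.09) = −6.58 m/s;  v_g = (−3.4×10⁻³)/(1.35×10⁻⁴ × 1.09) = −23.1 m/s
|V_g| = √(u_g² + v_g²) = 24.0 m/s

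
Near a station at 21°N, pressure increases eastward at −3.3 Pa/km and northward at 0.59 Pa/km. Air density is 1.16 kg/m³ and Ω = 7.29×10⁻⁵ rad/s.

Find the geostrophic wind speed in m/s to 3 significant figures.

Coriolis parameter at 21°N:
f = 2Ω sin φ = 2 × 7.29×10⁻⁵ × sin 21° = 5.23×10⁻⁵ s⁻¹
Component geostrophic relations (x east, y north):
u_g = −(1/(fρ)) ∂P/∂y,  v_g = (1/(fρ)) ∂P/∂x
u_g = −(0.59×10⁻³)/(5.23×10⁻⁵ × 1.16) = −9.73 m/s;  v_g = (−3.3×10⁻³)/(5.23×10⁻⁵ × 1.16) = −54.4 m/s
|V_g| = √(u_g² + v_g²) = 55.3 m/s

55.3 m/s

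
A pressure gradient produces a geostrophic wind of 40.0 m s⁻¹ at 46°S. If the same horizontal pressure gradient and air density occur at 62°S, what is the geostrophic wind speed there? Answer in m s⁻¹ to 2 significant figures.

With the same pressure gradient and density, V_g ∝ 1/f ∝ 1/sin φ.
V₂ = V₁ · sin φ₁ / sin φ₂ = 40.0 × sin 46° / sin 62°
V₂ = 40.0 × 0.7193/0.8829 = 33 m s⁻¹

33 m s⁻¹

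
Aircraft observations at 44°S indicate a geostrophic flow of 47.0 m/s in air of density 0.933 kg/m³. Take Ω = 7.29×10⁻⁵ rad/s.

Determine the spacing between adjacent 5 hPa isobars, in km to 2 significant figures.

110 km

Coriolis parameter at 44°S:
f = 2Ω sin φ = 2 × 7.29×10⁻⁵ × sin 44° = 1.01×10⁻⁴ s⁻¹
Geostrophic balance rearranged: |∂P/∂n| = f ρ V_g
|∂P/∂n| = 1.01×10⁻⁴ × 0.933 × 47.0 = 4.44×10⁻³ Pa/m
Isobar spacing: Δn = ΔP/|∂P/∂n| = 500 Pa / 4.44×10⁻³ Pa/m = 112580 m ≈ 110 km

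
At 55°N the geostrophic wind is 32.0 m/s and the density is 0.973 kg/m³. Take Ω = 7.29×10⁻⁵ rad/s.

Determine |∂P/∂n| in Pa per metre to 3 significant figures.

3.72×10⁻³ Pa/m

Coriolis parameter at 55°N:
f = 2Ω sin φ = 2 × 7.29×10⁻⁵ × sin 55° = 1.19×10⁻⁴ s⁻¹
Geostrophic balance rearranged: |∂P/∂n| = f ρ V_g
|∂P/∂n| = 1.19×10⁻⁴ × 0.973 × 32.0 = 3.72×10⁻³ Pa/m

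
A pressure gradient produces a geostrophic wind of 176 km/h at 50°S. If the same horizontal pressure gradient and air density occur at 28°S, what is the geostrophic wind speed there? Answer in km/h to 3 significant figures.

With the same pressure gradient and density, V_g ∝ 1/f ∝ 1/sin φ.
V₂ = V₁ · sin φ₁ / sin φ₂ = 176 × sin 50° / sin 28°
V₂ = 176 × 0.7660/0.4695 = 287 km/h

287 km/h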